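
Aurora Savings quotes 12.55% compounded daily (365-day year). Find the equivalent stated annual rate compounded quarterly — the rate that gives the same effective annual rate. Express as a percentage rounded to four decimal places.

EAR = (1 + 0.1255/365)^365 − 1 = 0.133691.
Solve (1 + r/4)^4 = 1.133691: r/4 = 1.133691^(1/4) − 1 = 0.031867, so r = 0.127467 = 12.7467%.

12.7467%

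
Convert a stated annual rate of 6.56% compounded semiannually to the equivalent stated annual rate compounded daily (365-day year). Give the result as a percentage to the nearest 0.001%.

6.455%

EAR = (1 + 0.0656/2)^2 − 1 = 0.066676.
Solve (1 + r/365)^365 = 1.066676: r/365 = 1.066676^(1/365) − 1 = 0.000177, so r = 0.064553 = 6.455%.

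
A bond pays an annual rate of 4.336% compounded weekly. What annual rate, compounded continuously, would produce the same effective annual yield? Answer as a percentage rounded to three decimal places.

EAR = (1 + 0.04336/52)^52 − 1 = 0.044295.
Equivalent continuous rate: r = ln(1 + 0.044295) = 0.043342 = 4.334%.

4.334%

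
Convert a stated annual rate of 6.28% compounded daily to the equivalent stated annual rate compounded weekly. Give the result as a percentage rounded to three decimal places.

EAR = (1 + 0.0628/365)^365 − 1 = 0.064808.
Solve (1 + r/52)^52 = 1.064808: r/52 = 1.064808^(1/52) − 1 = 0.001208, so r = 0.062833 = 6.283%.

6.283%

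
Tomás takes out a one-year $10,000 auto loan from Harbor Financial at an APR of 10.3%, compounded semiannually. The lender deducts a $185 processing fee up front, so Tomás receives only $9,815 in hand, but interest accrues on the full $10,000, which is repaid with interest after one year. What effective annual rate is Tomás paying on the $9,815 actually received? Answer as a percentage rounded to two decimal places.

Amount owed after one year: 10,000 × (1 + 0.103/2)^2 = 10,000 × 1.105652 = $11,056.52.
Effective rate on net proceeds: 11,056.52 / 9,815 − 1 = 0.126492 = 12.65%.

12.65%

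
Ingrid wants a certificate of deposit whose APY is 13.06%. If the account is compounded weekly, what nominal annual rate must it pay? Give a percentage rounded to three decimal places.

12.289%

(1 + r/52)^52 − 1 = 0.1306, so 1 + r/52 = 1.1306^(1/52).
r/52 = 0.002363, so r = 0.122893 = 12.289%.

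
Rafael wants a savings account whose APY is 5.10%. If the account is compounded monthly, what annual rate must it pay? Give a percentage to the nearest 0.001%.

(1 + r/12)^12 − 1 = 0.0510, so 1 + r/12 = 1.0510^(1/12).
r/12 = 0.004154, so r = 0.049845 = 4.985%.

4.985%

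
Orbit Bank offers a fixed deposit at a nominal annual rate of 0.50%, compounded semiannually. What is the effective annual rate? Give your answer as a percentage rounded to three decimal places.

0.501%

EAR = (1 + 0.0050/2)^2 − 1.
= (1 + 0.002500)^2 − 1 = 1.005006 − 1 = 0.501%.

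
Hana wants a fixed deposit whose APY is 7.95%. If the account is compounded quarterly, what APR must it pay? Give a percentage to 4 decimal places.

7.7234%

(1 + r/4)^4 − 1 = 0.0795, so 1 + r/4 = 1.0795^(1/4).
r/4 = 0.019309, so r = 0.077234 = 7.7234%.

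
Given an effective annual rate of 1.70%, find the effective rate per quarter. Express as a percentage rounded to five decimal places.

The per-quarter rate i satisfies (1 + i)^4 = 1 + 0.0170.
i = 1.0170^(1/4) − 1 = 0.0042232 = 0.42232%.

0.42232%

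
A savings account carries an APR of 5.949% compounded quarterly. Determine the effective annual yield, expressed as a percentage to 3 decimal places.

EAR = (1 + 0.05949/4)^4 − 1.
= 1.060830 − 1 = 6.083%.

6.083%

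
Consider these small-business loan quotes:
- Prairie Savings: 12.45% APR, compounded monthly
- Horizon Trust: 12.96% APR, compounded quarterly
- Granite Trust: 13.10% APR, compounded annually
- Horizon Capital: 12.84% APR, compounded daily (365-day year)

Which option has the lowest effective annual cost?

Granite Trust

Prairie Savings: (1 + 0.1245/12)^12 − 1 = 13.186%
Horizon Trust: (1 + 0.1296/4)^4 − 1 = 13.604%
Granite Trust: compounded annually, EAR = 13.100%
Horizon Capital: (1 + 0.1284/365)^365 − 1 = 13.698%
The lowest effective annual rate is Granite Trust at 13.100%.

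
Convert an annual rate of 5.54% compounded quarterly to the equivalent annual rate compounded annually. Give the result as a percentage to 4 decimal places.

5.6562%

EAR = (1 + 0.0554/4)^4 − 1 = 0.056562.
Compounded annually, the equivalent nominal rate is the EAR itself: 5.6562%.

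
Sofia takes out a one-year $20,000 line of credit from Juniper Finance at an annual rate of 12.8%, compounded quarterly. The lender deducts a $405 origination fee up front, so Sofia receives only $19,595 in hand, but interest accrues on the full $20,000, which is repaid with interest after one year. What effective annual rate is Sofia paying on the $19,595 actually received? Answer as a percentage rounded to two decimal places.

15.77%

Amount owed after one year: 20,000 × (1 + 0.128/4)^4 = 20,000 × 1.134276 = $22,685.52.
Effective rate on net proceeds: 22,685.52 / 19,595 − 1 = 0.157720 = 15.77%.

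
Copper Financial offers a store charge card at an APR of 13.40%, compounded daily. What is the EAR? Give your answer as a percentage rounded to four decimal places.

14.3365%

EAR = (1 + 0.1340/365)^365 − 1.
= (1 + 0.000367)^365 − 1 = 1.143365 − 1 = 14.3365%.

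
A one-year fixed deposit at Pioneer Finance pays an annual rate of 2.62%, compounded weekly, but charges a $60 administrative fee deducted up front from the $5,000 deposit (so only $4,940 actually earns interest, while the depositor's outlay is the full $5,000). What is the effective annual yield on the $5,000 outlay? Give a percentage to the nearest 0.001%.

Value after one year: 4,940 × (1 + 0.0262/52)^52 = 4,940 × 1.026539 = $5,071.10.
Effective yield on the $5,000 outlay: 5,071.10 / 5,000 − 1 = 0.014221 = 1.422%.

1.422%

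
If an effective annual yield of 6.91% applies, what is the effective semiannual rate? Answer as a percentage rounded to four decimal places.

3.3973%

The per-half-year rate i satisfies (1 + i)^2 = 1 + 0.0691.
i = 1.0691^(1/2) − 1 = 0.0339729 = 3.3973%.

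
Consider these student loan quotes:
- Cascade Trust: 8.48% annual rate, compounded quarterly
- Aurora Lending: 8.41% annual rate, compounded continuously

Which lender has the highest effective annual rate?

Cascade Trust: (1 + 0.0848/4)^4 − 1 = 8.753%
Aurora Lending: e^0.0841 − 1 = 8.774%
The highest effective annual rate is Aurora Lending at 8.774%.

Aurora Lending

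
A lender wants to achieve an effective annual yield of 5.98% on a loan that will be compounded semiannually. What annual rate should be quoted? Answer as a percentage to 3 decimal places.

(1 + r/2)^2 − 1 = 0.0598, so 1 + r/2 = 1.0598^(1/2).
r/2 = 0.029466, so r = 0.058932 = 5.893%.

5.893%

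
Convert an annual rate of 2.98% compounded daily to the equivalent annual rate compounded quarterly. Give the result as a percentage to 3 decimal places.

2.991%

EAR = (1 + 0.0298/365)^365 − 1 = 0.030247.
Solve (1 + r/4)^4 = 1.030247: r/4 = 1.030247^(1/4) − 1 = 0.007478, so r = 0.029910 = 2.991%.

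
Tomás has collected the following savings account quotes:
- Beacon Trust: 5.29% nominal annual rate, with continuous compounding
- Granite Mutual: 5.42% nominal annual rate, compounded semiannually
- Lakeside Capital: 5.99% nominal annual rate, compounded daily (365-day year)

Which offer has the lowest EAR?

Beacon Trust: e^0.0529 − 1 = 5.432%
Granite Mutual: (1 + 0.0542/2)^2 − 1 = 5.493%
Lakeside Capital: (1 + 0.0599/365)^365 − 1 = 6.173%
The lowest effective annual rate is Beacon Trust at 5.432%.

Beacon Trust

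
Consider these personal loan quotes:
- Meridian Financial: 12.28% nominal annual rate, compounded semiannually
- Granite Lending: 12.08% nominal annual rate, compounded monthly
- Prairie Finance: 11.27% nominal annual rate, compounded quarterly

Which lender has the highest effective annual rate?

Granite Lending

Meridian Financial: (1 + 0.1228/2)^2 − 1 = 12.657%
Granite Lending: (1 + 0.1208/12)^12 − 1 = 12.772%
Prairie Finance: (1 + 0.1127/4)^4 − 1 = 11.755%
The highest effective annual rate is Granite Lending at 12.772%.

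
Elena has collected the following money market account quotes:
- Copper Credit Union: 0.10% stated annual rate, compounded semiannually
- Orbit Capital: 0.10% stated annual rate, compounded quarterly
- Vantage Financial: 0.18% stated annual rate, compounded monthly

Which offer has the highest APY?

Vantage Financial

Copper Credit Union: (1 + 0.0010/2)^2 − 1 = 0.100%
Orbit Capital: (1 + 0.0010/4)^4 − 1 = 0.100%
Vantage Financial: (1 + 0.0018/12)^12 − 1 = 0.180%
The highest effective annual rate is Vantage Financial at 0.180%.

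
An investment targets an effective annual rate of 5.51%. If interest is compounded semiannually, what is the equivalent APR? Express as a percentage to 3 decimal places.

(1 + r/2)^2 − 1 = 0.0551, so 1 + r/2 = 1.0551^(1/2).
r/2 = 0.027181, so r = 0.054361 = 5.436%.

5.436%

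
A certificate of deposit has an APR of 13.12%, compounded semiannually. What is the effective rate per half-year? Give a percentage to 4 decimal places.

With a nominal annual rate compounded semiannually, the periodic rate is the nominal rate divided by 2.
i = 0.1312 / 2 = 0.0656000 = 6.5600%.

6.5600%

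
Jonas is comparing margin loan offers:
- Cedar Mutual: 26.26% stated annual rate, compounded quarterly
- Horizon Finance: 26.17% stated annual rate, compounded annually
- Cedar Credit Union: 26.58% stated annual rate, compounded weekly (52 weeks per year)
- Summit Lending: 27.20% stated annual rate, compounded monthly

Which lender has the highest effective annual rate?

Cedar Mutual: (1 + 0.2626/4)^4 − 1 = 28.961%
Horizon Finance: compounded annually, EAR = 26.170%
Cedar Credit Union: (1 + 0.2658/52)^52 − 1 = 30.359%
Summit Lending: (1 + 0.2720/12)^12 − 1 = 30.861%
The highest effective annual rate is Summit Lending at 30.861%.

Summit Lending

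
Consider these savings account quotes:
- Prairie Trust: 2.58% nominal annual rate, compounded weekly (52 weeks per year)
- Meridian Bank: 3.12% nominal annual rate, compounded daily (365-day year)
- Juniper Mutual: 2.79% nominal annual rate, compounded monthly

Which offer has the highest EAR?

Meridian Bank

Prairie Trust: (1 + 0.0258/52)^52 − 1 = 2.613%
Meridian Bank: (1 + 0.0312/365)^365 − 1 = 3.169%
Juniper Mutual: (1 + 0.0279/12)^12 − 1 = 2.826%
The highest effective annual rate is Meridian Bank at 3.169%.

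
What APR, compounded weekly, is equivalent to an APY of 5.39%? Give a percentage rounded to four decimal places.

5.2524%

(1 + r/52)^52 − 1 = 0.0539, so 1 + r/52 = 1.0539^(1/52).
r/52 = 0.001010, so r = 0.052524 = 5.2524%.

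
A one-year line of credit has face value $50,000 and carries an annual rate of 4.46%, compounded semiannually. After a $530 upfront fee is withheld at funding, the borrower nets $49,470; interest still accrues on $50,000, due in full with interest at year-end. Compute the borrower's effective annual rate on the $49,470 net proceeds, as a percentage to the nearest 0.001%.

Amount owed after one year: 50,000 × (1 + 0.0446/2)^2 = 50,000 × 1.045097 = $52,254.86.
Effective rate on net proceeds: 52,254.86 / 49,470 − 1 = 0.056294 = 5.629%.

5.629%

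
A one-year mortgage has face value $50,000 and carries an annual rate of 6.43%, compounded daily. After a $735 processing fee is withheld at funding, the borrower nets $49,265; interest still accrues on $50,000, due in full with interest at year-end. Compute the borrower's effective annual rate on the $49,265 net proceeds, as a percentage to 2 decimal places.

8.23%

Amount owed after one year: 50,000 × (1 + 0.0643/365)^365 = 50,000 × 1.066406 = $53,320.31.
Effective rate on net proceeds: 53,320.31 / 49,265 − 1 = 0.082316 = 8.23%.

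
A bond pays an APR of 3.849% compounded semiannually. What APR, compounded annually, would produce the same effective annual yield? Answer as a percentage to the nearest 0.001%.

EAR = (1 + 0.03849/2)^2 − 1 = 0.038860.
Compounded annually, the equivalent nominal rate is the EAR itself: 3.886%.

3.886%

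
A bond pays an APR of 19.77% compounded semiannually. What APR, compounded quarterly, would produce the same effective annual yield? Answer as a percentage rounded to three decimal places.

EAR = (1 + 0.1977/2)^2 − 1 = 0.207471.
Solve (1 + r/4)^4 = 1.207471: r/4 = 1.207471^(1/4) − 1 = 0.048260, so r = 0.193042 = 19.304%.

19.304%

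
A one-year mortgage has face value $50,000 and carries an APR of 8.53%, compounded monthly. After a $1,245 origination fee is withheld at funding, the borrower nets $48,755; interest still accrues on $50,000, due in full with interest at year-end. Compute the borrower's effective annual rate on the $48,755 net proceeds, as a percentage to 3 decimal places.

Amount owed after one year: 50,000 × (1 + 0.0853/12)^12 = 50,000 × 1.088715 = $54,435.76.
Effective rate on net proceeds: 54,435.76 / 48,755 − 1 = 0.116516 = 11.652%.

11.652%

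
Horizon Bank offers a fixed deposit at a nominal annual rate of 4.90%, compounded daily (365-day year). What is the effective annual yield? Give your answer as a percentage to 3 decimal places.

5.022%

EAR = (1 + 0.0490/365)^365 − 1.
= 1.050217 − 1 = 5.022%.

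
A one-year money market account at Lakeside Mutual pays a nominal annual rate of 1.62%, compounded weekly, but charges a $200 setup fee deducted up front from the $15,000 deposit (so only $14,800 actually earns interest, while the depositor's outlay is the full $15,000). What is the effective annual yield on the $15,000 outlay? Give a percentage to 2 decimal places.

0.28%

Value after one year: 14,800 × (1 + 0.0162/52)^52 = 14,800 × 1.016329 = $15,041.67.
Effective yield on the $15,000 outlay: 15,041.67 / 15,000 − 1 = 0.002778 = 0.28%.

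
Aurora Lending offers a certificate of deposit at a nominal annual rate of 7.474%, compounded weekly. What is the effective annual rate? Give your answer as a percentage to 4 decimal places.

7.7546%

EAR = (1 + 0.07474/52)^52 − 1.
= (1 + 0.001437)^52 − 1 = 1.077546 − 1 = 7.7546%.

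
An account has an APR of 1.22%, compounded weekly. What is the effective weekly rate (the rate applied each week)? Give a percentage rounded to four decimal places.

0.0235%

With a nominal annual rate compounded weekly, the periodic rate is the nominal rate divided by 52.
i = 0.0122 / 52 = 0.0002346 = 0.0235%.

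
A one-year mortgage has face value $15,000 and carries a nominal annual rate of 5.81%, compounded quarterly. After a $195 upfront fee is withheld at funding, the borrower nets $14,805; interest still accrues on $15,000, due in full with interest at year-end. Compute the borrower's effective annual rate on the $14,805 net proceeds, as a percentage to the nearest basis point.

Amount owed after one year: 15,000 × (1 + 0.0581/4)^4 = 15,000 × 1.059378 = $15,890.67.
Effective rate on net proceeds: 15,890.67 / 14,805 − 1 = 0.073331 = 7.33%.

7.33%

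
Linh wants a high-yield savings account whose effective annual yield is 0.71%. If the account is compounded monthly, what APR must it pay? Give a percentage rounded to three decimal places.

0.708%

(1 + r/12)^12 − 1 = 0.0071, so 1 + r/12 = 1.0071^(1/12).
r/12 = 0.000590, so r = 0.007077 = 0.708%.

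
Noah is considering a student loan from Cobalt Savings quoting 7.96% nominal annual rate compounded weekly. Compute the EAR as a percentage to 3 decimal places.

8.279%

EAR = (1 + 0.0796/52)^52 − 1.
= 1.082788 − 1 = 8.279%.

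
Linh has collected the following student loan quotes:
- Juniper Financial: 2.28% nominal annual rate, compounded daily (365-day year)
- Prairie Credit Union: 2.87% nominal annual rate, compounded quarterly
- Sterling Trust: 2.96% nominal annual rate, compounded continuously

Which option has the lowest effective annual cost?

Juniper Financial

Juniper Financial: (1 + 0.0228/365)^365 − 1 = 2.306%
Prairie Credit Union: (1 + 0.0287/4)^4 − 1 = 2.901%
Sterling Trust: e^0.0296 − 1 = 3.004%
The lowest effective annual rate is Juniper Financial at 2.306%.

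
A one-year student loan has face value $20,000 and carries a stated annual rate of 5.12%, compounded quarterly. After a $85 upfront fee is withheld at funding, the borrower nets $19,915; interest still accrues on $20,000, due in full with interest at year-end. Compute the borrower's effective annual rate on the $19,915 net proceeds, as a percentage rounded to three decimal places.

Amount owed after one year: 20,000 × (1 + 0.0512/4)^4 = 20,000 × 1.052191 = $21,043.83.
Effective rate on net proceeds: 21,043.83 / 19,915 − 1 = 0.056682 = 5.668%.

5.668%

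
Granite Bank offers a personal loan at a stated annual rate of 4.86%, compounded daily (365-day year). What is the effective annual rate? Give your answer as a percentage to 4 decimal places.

EAR = (1 + 0.0486/365)^365 − 1.
= 1.049797 − 1 = 4.9797%.

4.9797%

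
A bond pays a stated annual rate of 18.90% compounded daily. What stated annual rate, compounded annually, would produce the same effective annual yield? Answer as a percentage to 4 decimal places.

EAR = (1 + 0.1890/365)^365 − 1 = 0.207982.
Compounded annually, the equivalent nominal rate is the EAR itself: 20.7982%.

20.7982%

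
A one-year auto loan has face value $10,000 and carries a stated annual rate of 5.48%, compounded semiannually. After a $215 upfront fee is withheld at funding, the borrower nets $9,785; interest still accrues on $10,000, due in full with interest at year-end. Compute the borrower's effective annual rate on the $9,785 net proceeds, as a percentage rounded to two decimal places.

7.87%

Amount owed after one year: 10,000 × (1 + 0.0548/2)^2 = 10,000 × 1.055551 = $10,555.51.
Effective rate on net proceeds: 10,555.51 / 9,785 − 1 = 0.078744 = 7.87%.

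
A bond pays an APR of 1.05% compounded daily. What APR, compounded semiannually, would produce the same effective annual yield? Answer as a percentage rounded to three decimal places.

1.053%

EAR = (1 + 0.0105/365)^365 − 1 = 0.010555.
Solve (1 + r/2)^2 = 1.010555: r/2 = 1.010555^(1/2) − 1 = 0.005264, so r = 0.010527 = 1.053%.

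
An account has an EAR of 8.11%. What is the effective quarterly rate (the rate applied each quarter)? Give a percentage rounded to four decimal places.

The per-quarter rate i satisfies (1 + i)^4 = 1 + 0.0811.
i = 1.0811^(1/4) − 1 = 0.0196860 = 1.9686%.

1.9686%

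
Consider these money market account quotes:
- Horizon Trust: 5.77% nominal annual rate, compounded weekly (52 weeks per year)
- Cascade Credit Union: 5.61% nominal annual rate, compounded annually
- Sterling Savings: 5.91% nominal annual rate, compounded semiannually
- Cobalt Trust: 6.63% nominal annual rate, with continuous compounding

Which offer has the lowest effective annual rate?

Cascade Credit Union

Horizon Trust: (1 + 0.0577/52)^52 − 1 = 5.936%
Cascade Credit Union: compounded annually, EAR = 5.610%
Sterling Savings: (1 + 0.0591/2)^2 − 1 = 5.997%
Cobalt Trust: e^0.0663 − 1 = 6.855%
The lowest effective annual rate is Cascade Credit Union at 5.610%.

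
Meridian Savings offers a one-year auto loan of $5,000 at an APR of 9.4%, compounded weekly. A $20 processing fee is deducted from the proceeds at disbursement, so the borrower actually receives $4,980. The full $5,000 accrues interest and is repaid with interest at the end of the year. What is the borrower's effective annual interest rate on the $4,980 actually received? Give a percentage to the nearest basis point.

10.29%

Amount owed after one year: 5,000 × (1 + 0.094/52)^52 = 5,000 × 1.098467 = $5,492.33.
Effective rate on net proceeds: 5,492.33 / 4,980 − 1 = 0.102878 = 10.29%.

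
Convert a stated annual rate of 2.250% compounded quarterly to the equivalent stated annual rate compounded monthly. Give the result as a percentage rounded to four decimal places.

EAR = (1 + 0.02250/4)^4 − 1 = 0.022691.
Solve (1 + r/12)^12 = 1.022691: r/12 = 1.022691^(1/12) − 1 = 0.001871, so r = 0.022458 = 2.2458%.

2.2458%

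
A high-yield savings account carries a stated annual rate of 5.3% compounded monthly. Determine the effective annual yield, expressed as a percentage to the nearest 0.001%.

5.431%

EAR = (1 + 0.053/12)^12 − 1.
= (1 + 0.004417)^12 − 1 = 1.054307 − 1 = 5.431%.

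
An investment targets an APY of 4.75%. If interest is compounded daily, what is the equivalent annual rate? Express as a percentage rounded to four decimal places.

4.6409%

(1 + r/365)^365 − 1 = 0.0475, so 1 + r/365 = 1.0475^(1/365).
r/365 = 0.000127, so r = 0.046409 = 4.6409%.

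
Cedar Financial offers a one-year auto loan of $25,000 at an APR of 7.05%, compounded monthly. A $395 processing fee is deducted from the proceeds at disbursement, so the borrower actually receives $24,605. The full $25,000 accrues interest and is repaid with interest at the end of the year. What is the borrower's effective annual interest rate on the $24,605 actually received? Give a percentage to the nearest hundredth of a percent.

9.00%

Amount owed after one year: 25,000 × (1 + 0.0705/12)^12 = 25,000 × 1.072823 = $26,820.58.
Effective rate on net proceeds: 26,820.58 / 24,605 − 1 = 0.090046 = 9.00%.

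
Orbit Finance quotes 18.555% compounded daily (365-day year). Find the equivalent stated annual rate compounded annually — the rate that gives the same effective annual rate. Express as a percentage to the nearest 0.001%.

EAR = (1 + 0.18555/365)^365 − 1 = 0.203824.
Compounded annually, the equivalent nominal rate is the EAR itself: 20.382%.

20.382%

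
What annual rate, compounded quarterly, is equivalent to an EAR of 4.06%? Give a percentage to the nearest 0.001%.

4.000%

(1 + r/4)^4 − 1 = 0.0406, so 1 + r/4 = 1.0406^(1/4).
r/4 = 0.009999, so r = 0.039996 = 4.000%.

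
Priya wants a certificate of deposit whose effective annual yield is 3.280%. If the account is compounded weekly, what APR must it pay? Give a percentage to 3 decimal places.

3.228%

(1 + r/52)^52 − 1 = 0.03280, so 1 + r/52 = 1.03280^(1/52).
r/52 = 0.000621, so r = 0.032284 = 3.228%.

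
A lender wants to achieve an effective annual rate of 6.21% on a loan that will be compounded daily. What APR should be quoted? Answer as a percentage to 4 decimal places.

6.0253%

(1 + r/365)^365 − 1 = 0.0621, so 1 + r/365 = 1.0621^(1/365).
r/365 = 0.000165, so r = 0.060253 = 6.0253%.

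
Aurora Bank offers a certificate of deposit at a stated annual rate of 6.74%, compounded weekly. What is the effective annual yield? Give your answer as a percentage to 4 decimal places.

6.9677%

EAR = (1 + 0.0674/52)^52 − 1.
= 1.069677 − 1 = 6.9677%.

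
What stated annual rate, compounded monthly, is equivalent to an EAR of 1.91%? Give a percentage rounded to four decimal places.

1.8935%

(1 + r/12)^12 − 1 = 0.0191, so 1 + r/12 = 1.0191^(1/12).
r/12 = 0.001578, so r = 0.018935 = 1.8935%.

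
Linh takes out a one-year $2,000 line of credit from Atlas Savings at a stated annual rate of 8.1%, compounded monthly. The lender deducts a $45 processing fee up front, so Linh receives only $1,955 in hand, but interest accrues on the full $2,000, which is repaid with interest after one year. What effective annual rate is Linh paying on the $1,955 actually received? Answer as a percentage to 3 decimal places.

10.903%

Amount owed after one year: 2,000 × (1 + 0.081/12)^12 = 2,000 × 1.084076 = $2,168.15.
Effective rate on net proceeds: 2,168.15 / 1,955 − 1 = 0.109029 = 10.903%.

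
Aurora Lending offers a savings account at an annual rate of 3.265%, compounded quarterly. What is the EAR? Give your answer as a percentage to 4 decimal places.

3.3052%

EAR = (1 + 0.03265/4)^4 − 1.
= 1.033052 − 1 = 3.3052%.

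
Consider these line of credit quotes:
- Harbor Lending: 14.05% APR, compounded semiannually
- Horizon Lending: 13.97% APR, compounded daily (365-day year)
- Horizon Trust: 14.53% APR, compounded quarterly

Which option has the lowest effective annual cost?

Harbor Lending: (1 + 0.1405/2)^2 − 1 = 14.544%
Horizon Lending: (1 + 0.1397/365)^365 − 1 = 14.990%
Horizon Trust: (1 + 0.1453/4)^4 − 1 = 15.341%
The lowest effective annual rate is Harbor Lending at 14.544%.

Harbor Lending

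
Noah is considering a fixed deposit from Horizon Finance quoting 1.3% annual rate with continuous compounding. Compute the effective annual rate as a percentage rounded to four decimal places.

1.3085%

With continuous compounding, EAR = e^0.013 − 1.
e^0.013 = 1.013085, so EAR = 0.013085 = 1.3085%.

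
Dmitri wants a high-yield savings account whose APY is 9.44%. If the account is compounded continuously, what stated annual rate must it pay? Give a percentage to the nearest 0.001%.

9.021%

Continuous: nominal r satisfies e^r − 1 = 0.0944.
r = ln(1 + 0.0944) = ln(1.0944) = 0.090206 = 9.021%.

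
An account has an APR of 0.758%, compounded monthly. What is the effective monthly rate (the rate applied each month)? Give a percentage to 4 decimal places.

0.0632%

With a nominal annual rate compounded monthly, the periodic rate is the nominal rate divided by 12.
i = 0.00758 / 12 = 0.0006317 = 0.0632%.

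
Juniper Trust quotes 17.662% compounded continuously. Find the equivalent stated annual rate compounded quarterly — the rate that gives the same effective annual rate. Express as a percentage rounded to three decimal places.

EAR under continuous compounding: e^0.17662 − 1 = 0.193178.
Solve (1 + r/4)^4 = 1.193178: r/4 = 1.193178^(1/4) − 1 = 0.045144, so r = 0.180577 = 18.058%.

18.058%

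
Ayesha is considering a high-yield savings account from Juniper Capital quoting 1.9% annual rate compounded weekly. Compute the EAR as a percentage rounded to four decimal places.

1.9178%

EAR = (1 + 0.019/52)^52 − 1.
= (1 + 0.000365)^52 − 1 = 1.019178 − 1 = 1.9178%.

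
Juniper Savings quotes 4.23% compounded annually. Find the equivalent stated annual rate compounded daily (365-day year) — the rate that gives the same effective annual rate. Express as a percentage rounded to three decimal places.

4.143%

Compounded annually, EAR = nominal = 0.042300.
Solve (1 + r/365)^365 = 1.042300: r/365 = 1.042300^(1/365) − 1 = 0.000114, so r = 0.041432 = 4.143%.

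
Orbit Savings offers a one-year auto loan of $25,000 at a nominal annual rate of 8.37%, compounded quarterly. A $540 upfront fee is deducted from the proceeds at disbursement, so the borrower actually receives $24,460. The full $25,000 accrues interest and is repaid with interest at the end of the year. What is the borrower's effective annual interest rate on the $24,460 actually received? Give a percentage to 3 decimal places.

11.035%

Amount owed after one year: 25,000 × (1 + 0.0837/4)^4 = 25,000 × 1.086364 = $27,159.10.
Effective rate on net proceeds: 27,159.10 / 24,460 − 1 = 0.110347 = 11.035%.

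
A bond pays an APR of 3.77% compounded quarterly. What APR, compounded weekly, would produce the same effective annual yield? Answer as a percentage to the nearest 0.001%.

3.754%

EAR = (1 + 0.0377/4)^4 − 1 = 0.038236.
Solve (1 + r/52)^52 = 1.038236: r/52 = 1.038236^(1/52) − 1 = 0.000722, so r = 0.037537 = 3.754%.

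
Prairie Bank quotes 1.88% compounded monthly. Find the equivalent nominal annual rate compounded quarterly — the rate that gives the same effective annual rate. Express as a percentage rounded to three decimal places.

1.883%

EAR = (1 + 0.0188/12)^12 − 1 = 0.018963.
Solve (1 + r/4)^4 = 1.018963: r/4 = 1.018963^(1/4) − 1 = 0.004707, so r = 0.018829 = 1.883%.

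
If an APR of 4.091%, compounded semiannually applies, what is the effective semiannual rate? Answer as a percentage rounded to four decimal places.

With a nominal annual rate compounded semiannually, the periodic rate is the nominal rate divided by 2.
i = 0.04091 / 2 = 0.0204550 = 2.0455%.

2.0455%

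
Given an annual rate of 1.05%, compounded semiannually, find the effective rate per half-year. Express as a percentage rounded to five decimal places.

With a nominal annual rate compounded semiannually, the periodic rate is the nominal rate divided by 2.
i = 0.0105 / 2 = 0.0052500 = 0.52500%.

0.52500%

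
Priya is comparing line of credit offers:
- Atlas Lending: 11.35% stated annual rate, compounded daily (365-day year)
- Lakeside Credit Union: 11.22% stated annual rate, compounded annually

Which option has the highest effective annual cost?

Atlas Lending

Atlas Lending: (1 + 0.1135/365)^365 − 1 = 12.017%
Lakeside Credit Union: compounded annually, EAR = 11.220%
The highest effective annual rate is Atlas Lending at 12.017%.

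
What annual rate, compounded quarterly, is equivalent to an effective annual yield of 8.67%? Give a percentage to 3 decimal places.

(1 + r/4)^4 − 1 = 0.0867, so 1 + r/4 = 1.0867^(1/4).
r/4 = 0.021004, so r = 0.084016 = 8.402%.

8.402%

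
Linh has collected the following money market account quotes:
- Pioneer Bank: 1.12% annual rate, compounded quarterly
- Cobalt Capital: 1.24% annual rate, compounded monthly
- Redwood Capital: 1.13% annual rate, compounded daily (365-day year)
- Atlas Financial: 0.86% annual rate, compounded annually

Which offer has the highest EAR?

Cobalt Capital

Pioneer Bank: (1 + 0.0112/4)^4 − 1 = 1.125%
Cobalt Capital: (1 + 0.0124/12)^12 − 1 = 1.247%
Redwood Capital: (1 + 0.0113/365)^365 − 1 = 1.136%
Atlas Financial: compounded annually, EAR = 0.860%
The highest effective annual rate is Cobalt Capital at 1.247%.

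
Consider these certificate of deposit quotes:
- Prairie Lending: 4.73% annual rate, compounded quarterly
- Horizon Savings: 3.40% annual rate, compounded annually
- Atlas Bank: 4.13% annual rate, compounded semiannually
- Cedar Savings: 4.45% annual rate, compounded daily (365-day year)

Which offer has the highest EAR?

Prairie Lending

Prairie Lending: (1 + 0.0473/4)^4 − 1 = 4.815%
Horizon Savings: compounded annually, EAR = 3.400%
Atlas Bank: (1 + 0.0413/2)^2 − 1 = 4.173%
Cedar Savings: (1 + 0.0445/365)^365 − 1 = 4.550%
The highest effective annual rate is Prairie Lending at 4.815%.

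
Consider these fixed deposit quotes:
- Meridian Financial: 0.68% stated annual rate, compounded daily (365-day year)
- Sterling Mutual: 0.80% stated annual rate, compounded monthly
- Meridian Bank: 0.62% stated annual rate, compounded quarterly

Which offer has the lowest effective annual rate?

Meridian Bank

Meridian Financial: (1 + 0.0068/365)^365 − 1 = 0.682%
Sterling Mutual: (1 + 0.0080/12)^12 − 1 = 0.803%
Meridian Bank: (1 + 0.0062/4)^4 − 1 = 0.621%
The lowest effective annual rate is Meridian Bank at 0.621%.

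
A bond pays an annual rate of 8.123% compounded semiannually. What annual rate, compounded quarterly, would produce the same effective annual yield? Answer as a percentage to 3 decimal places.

EAR = (1 + 0.08123/2)^2 − 1 = 0.082880.
Solve (1 + r/4)^4 = 1.082880: r/4 = 1.082880^(1/4) − 1 = 0.020105, so r = 0.080422 = 8.042%.

8.042%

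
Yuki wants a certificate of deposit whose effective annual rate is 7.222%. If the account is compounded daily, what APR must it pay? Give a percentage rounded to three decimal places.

(1 + r/365)^365 − 1 = 0.07222, so 1 + r/365 = 1.07222^(1/365).
r/365 = 0.000191, so r = 0.069738 = 6.974%.

6.974%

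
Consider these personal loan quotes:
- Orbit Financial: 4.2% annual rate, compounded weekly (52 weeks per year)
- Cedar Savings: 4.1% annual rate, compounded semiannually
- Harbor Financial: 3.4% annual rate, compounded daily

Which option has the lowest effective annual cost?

Orbit Financial: (1 + 0.042/52)^52 − 1 = 4.288%
Cedar Savings: (1 + 0.041/2)^2 − 1 = 4.142%
Harbor Financial: (1 + 0.034/365)^365 − 1 = 3.458%
The lowest effective annual rate is Harbor Financial at 3.458%.

Harbor Financial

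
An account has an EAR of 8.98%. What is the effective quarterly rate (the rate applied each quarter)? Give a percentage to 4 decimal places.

The per-quarter rate i satisfies (1 + i)^4 = 1 + 0.0898.
i = 1.0898^(1/4) − 1 = 0.0217313 = 2.1731%.

2.1731%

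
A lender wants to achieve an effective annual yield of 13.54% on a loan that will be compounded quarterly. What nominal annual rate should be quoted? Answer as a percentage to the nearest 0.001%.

12.902%

(1 + r/4)^4 − 1 = 0.1354, so 1 + r/4 = 1.1354^(1/4).
r/4 = 0.032256, so r = 0.129022 = 12.902%.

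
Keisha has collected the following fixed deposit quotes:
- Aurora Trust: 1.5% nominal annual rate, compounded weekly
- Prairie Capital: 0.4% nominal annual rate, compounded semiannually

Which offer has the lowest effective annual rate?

Aurora Trust: (1 + 0.015/52)^52 − 1 = 1.511%
Prairie Capital: (1 + 0.004/2)^2 − 1 = 0.400%
The lowest effective annual rate is Prairie Capital at 0.400%.

Prairie Capital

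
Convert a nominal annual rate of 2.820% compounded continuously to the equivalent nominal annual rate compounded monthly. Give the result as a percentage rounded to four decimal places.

EAR under continuous compounding: e^0.02820 − 1 = 0.028601.
Solve (1 + r/12)^12 = 1.028601: r/12 = 1.028601^(1/12) − 1 = 0.002353, so r = 0.028233 = 2.8233%.

2.8233%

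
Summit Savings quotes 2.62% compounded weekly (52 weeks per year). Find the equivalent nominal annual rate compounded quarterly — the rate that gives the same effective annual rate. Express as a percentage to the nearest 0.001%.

2.628%

EAR = (1 + 0.0262/52)^52 − 1 = 0.026539.
Solve (1 + r/4)^4 = 1.026539: r/4 = 1.026539^(1/4) − 1 = 0.006570, so r = 0.026279 = 2.628%.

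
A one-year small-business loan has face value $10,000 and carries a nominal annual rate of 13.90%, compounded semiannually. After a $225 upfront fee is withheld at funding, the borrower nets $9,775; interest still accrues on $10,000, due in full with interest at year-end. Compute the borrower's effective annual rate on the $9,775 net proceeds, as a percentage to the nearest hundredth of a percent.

Amount owed after one year: 10,000 × (1 + 0.1390/2)^2 = 10,000 × 1.143830 = $11,438.30.
Effective rate on net proceeds: 11,438.30 / 9,775 − 1 = 0.170159 = 17.02%.

17.02%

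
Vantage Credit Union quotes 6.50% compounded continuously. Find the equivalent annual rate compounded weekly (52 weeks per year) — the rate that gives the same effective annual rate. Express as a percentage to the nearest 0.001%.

EAR under continuous compounding: e^0.0650 − 1 = 0.067159.
Solve (1 + r/52)^52 = 1.067159: r/52 = 1.067159^(1/52) − 1 = 0.001251, so r = 0.065041 = 6.504%.

6.504%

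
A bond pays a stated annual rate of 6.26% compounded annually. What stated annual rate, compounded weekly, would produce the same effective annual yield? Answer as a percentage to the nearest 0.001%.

Compounded annually, EAR = nominal = 0.062600.
Solve (1 + r/52)^52 = 1.062600: r/52 = 1.062600^(1/52) − 1 = 0.001168, so r = 0.060754 = 6.075%.

6.075%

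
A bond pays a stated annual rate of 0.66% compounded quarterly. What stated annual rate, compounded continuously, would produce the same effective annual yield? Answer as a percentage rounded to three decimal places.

EAR = (1 + 0.0066/4)^4 − 1 = 0.006616.
Equivalent continuous rate: r = ln(1 + 0.006616) = 0.006595 = 0.659%.

0.659%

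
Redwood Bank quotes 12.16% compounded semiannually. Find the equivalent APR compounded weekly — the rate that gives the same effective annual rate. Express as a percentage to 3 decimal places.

11.818%

EAR = (1 + 0.1216/2)^2 − 1 = 0.125297.
Solve (1 + r/52)^52 = 1.125297: r/52 = 1.125297^(1/52) − 1 = 0.002273, so r = 0.118181 = 11.818%.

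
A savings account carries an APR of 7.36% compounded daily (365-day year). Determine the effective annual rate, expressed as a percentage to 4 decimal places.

EAR = (1 + 0.0736/365)^365 − 1.
= (1 + 0.000202)^365 − 1 = 1.076368 − 1 = 7.6368%.

7.6368%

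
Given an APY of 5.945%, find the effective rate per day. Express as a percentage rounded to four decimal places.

The per-day rate i satisfies (1 + i)^365 = 1 + 0.05945.
i = 1.05945^(1/365) − 1 = 0.0001582 = 0.0158%.

0.0158%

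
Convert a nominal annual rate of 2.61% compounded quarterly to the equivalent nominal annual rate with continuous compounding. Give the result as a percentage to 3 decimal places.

EAR = (1 + 0.0261/4)^4 − 1 = 0.026357.
Equivalent continuous rate: r = ln(1 + 0.026357) = 0.026015 = 2.602%.

2.602%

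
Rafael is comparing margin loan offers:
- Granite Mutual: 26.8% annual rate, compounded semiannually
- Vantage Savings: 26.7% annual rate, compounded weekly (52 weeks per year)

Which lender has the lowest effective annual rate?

Granite Mutual: (1 + 0.268/2)^2 − 1 = 28.596%
Vantage Savings: (1 + 0.267/52)^52 − 1 = 30.515%
The lowest effective annual rate is Granite Mutual at 28.596%.

Granite Mutual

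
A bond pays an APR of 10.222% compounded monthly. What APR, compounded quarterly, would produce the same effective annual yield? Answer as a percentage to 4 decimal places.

10.3093%

EAR = (1 + 0.10222/12)^12 − 1 = 0.107148.
Solve (1 + r/4)^4 = 1.107148: r/4 = 1.107148^(1/4) − 1 = 0.025773, so r = 0.103093 = 10.3093%.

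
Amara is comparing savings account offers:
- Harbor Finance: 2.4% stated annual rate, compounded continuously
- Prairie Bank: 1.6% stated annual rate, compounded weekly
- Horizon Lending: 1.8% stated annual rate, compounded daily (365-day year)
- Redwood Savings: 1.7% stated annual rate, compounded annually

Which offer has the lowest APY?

Harbor Finance: e^0.024 − 1 = 2.429%
Prairie Bank: (1 + 0.016/52)^52 − 1 = 1.613%
Horizon Lending: (1 + 0.018/365)^365 − 1 = 1.816%
Redwood Savings: compounded annually, EAR = 1.700%
The lowest effective annual rate is Prairie Bank at 1.613%.

Prairie Bank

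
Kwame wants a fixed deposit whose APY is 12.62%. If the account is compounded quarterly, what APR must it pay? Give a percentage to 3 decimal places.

12.063%

(1 + r/4)^4 − 1 = 0.1262, so 1 + r/4 = 1.1262^(1/4).
r/4 = 0.030158, so r = 0.120632 = 12.063%.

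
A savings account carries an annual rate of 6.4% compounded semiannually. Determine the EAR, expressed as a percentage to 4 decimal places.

EAR = (1 + 0.064/2)^2 − 1.
= 1.065024 − 1 = 6.5024%.

6.5024%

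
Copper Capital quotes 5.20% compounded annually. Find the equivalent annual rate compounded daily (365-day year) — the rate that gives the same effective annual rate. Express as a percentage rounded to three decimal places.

Compounded annually, EAR = nominal = 0.052000.
Solve (1 + r/365)^365 = 1.052000: r/365 = 1.052000^(1/365) − 1 = 0.000139, so r = 0.050697 = 5.070%.

5.070%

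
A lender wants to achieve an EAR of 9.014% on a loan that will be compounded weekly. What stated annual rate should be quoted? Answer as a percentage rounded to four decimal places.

(1 + r/52)^52 − 1 = 0.09014, so 1 + r/52 = 1.09014^(1/52).
r/52 = 0.001661, so r = 0.086378 = 8.6378%.

8.6378%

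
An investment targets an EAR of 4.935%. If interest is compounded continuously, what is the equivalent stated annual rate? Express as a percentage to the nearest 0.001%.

Continuous: nominal r satisfies e^r − 1 = 0.04935.
r = ln(1 + 0.04935) = ln(1.04935) = 0.048171 = 4.817%.

4.817%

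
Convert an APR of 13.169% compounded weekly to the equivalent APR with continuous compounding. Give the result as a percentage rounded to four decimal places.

EAR = (1 + 0.13169/52)^52 − 1 = 0.140565.
Equivalent continuous rate: r = ln(1 + 0.140565) = 0.131524 = 13.1524%.

13.1524%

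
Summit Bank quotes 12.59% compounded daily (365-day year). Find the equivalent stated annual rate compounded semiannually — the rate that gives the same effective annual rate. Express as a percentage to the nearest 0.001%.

EAR = (1 + 0.1259/365)^365 − 1 = 0.134144.
Solve (1 + r/2)^2 = 1.134144: r/2 = 1.134144^(1/2) − 1 = 0.064962, so r = 0.129924 = 12.992%.

12.992%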